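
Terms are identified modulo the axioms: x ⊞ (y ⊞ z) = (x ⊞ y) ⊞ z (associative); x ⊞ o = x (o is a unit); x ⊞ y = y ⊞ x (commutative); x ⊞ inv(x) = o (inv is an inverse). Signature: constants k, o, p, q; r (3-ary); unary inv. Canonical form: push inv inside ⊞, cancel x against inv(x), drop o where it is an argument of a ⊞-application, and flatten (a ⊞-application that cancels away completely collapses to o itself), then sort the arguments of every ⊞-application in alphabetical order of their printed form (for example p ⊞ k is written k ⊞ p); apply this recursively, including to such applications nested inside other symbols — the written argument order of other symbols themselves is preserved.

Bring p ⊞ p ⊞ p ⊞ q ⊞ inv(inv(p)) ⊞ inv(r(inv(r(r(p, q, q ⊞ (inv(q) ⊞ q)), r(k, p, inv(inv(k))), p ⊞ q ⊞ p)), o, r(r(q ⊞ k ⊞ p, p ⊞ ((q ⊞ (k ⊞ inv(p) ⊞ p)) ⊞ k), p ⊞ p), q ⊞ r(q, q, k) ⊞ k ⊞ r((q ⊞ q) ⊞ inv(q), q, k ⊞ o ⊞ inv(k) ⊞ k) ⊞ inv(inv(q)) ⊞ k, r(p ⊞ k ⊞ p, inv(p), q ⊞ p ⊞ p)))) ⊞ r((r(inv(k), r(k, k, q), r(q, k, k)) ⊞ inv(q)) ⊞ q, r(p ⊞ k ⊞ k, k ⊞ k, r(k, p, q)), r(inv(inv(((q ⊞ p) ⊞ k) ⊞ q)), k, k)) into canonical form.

Answer: inv(r(inv(r(r(p, q, q), r(k, p, k), p ⊞ p ⊞ q)), o, r(r(k ⊞ p ⊞ q, k ⊞ k ⊞ p ⊞ q, p ⊞ p), k ⊞ k ⊞ q ⊞ q ⊞ r(q, q, k) ⊞ r(q, q, k), r(k ⊞ p ⊞ p, inv(p), p ⊞ p ⊞ q)))) ⊞ p ⊞ p ⊞ p ⊞ p ⊞ q ⊞ r(r(inv(k), r(k, k, q), r(q, k, k)), r(k ⊞ k ⊞ p, k ⊞ k, r(k, p, q)), r(k ⊞ p ⊞ q ⊞ q, k, k))

Derivation:
Push inv inside:  distribute inv over ⊞ and collapse double inv
Collect:  p ⊞ p ⊞ p ⊞ p ⊞ q ⊞ inv(r(inv(r(r(p, q, q), r(k, p, k), p ⊞ p ⊞ q)), o, r(r(k ⊞ p ⊞ q, k ⊞ k ⊞ p ⊞ q, p ⊞ p), k ⊞ k ⊞ q ⊞ q ⊞ r(q, q, k) ⊞ r(q, q, k), r(k ⊞ p ⊞ p, inv(p), p ⊞ p ⊞ q)))) ⊞ r(r(inv(k), r(k, k, q), r(q, k, k)), r(k ⊞ k ⊞ p, k ⊞ k, r(k, p, q)), r(k ⊞ p ⊞ q ⊞ q, k, k))
Sort arguments:  inv(r(inv(r(r(p, q, q), r(k, p, k), p ⊞ p ⊞ q)), o, r(r(k ⊞ p ⊞ q, k ⊞ k ⊞ p ⊞ q, p ⊞ p), k ⊞ k ⊞ q ⊞ q ⊞ r(q, q, k) ⊞ r(q, q, k), r(k ⊞ p ⊞ p, inv(p), p ⊞ p ⊞ q)))) ⊞ p ⊞ p ⊞ p ⊞ p ⊞ q ⊞ r(r(inv(k), r(k, k, q), r(q, k, k)), r(k ⊞ k ⊞ p, k ⊞ k, r(k, p, q)), r(k ⊞ p ⊞ q ⊞ q, k, k))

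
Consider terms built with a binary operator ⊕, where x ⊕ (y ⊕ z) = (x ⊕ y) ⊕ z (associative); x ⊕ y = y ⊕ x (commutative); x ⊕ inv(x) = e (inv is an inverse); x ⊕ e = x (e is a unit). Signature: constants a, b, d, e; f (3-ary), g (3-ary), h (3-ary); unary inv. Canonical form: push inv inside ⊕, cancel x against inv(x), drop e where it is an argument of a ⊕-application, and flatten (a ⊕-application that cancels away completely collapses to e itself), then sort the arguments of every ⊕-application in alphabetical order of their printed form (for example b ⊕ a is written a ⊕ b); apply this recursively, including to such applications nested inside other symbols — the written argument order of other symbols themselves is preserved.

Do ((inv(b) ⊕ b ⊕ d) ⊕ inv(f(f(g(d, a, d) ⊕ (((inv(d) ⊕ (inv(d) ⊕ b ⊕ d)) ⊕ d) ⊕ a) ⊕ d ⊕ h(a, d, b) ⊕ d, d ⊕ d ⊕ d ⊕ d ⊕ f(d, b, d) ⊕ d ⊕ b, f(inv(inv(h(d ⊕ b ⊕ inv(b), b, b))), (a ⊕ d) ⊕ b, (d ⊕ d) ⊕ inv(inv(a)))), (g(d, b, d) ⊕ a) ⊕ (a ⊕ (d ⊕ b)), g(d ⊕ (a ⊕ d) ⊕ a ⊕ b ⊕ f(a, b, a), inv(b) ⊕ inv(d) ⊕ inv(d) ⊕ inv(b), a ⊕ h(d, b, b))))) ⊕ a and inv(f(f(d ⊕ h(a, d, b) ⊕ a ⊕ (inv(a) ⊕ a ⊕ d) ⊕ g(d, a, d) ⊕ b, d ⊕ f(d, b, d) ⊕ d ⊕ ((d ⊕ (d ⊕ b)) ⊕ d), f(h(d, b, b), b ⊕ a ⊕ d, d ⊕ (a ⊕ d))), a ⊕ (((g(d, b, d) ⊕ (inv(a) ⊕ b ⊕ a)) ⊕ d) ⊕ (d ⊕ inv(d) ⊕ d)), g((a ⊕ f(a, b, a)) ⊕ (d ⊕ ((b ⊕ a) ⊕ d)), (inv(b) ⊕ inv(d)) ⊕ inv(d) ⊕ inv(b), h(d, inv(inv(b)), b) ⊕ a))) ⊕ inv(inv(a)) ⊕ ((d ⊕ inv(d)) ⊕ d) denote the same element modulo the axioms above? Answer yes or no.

Left:  ((inv(b) ⊕ b ⊕ d) ⊕ inv(f(f(g(d, a, d) ⊕ (((inv(d) ⊕ (inv(d) ⊕ b ⊕ d)) ⊕ d) ⊕ a) ⊕ d ⊕ h(a, d, b) ⊕ d, d ⊕ d ⊕ d ⊕ d ⊕ f(d, b, d) ⊕ d ⊕ b, f(inv(inv(h(d ⊕ b ⊕ inv(b), b, b))), (a ⊕ d) ⊕ b, (d ⊕ d) ⊕ inv(inv(a)))), (g(d, b, d) ⊕ a) ⊕ (a ⊕ (d ⊕ b)), g(d ⊕ (a ⊕ d) ⊕ a ⊕ b ⊕ f(a, b, a), inv(b) ⊕ inv(d) ⊕ inv(d) ⊕ inv(b), a ⊕ h(d, b, b))))) ⊕ a
  Push inv inside:  distribute inv over ⊕ and collapse double inv
  Cancel:  b cancels
  Collect:  d ⊕ inv(f(f(a ⊕ b ⊕ d ⊕ d ⊕ g(d, a, d) ⊕ h(a, d, b), b ⊕ d ⊕ d ⊕ d ⊕ d ⊕ d ⊕ f(d, b, d), f(h(d, b, b), a ⊕ b ⊕ d, a ⊕ d ⊕ d)), a ⊕ a ⊕ b ⊕ d ⊕ g(d, b, d), g(a ⊕ a ⊕ b ⊕ d ⊕ d ⊕ f(a, b, a), inv(b) ⊕ inv(b) ⊕ inv(d) ⊕ inv(d), a ⊕ h(d, b, b)))) ⊕ a
  Order the arguments:  a ⊕ d ⊕ inv(f(f(a ⊕ b ⊕ d ⊕ d ⊕ g(d, a, d) ⊕ h(a, d, b), b ⊕ d ⊕ d ⊕ d ⊕ d ⊕ d ⊕ f(d, b, d), f(h(d, b, b), a ⊕ b ⊕ d, a ⊕ d ⊕ d)), a ⊕ a ⊕ b ⊕ d ⊕ g(d, b, d), g(a ⊕ a ⊕ b ⊕ d ⊕ d ⊕ f(a, b, a), inv(b) ⊕ inv(b) ⊕ inv(d) ⊕ inv(d), a ⊕ h(d, b, b))))
Right:  inv(f(f(d ⊕ h(a, d, b) ⊕ a ⊕ (inv(a) ⊕ a ⊕ d) ⊕ g(d, a, d) ⊕ b, d ⊕ f(d, b, d) ⊕ d ⊕ ((d ⊕ (d ⊕ b)) ⊕ d), f(h(d, b, b), b ⊕ a ⊕ d, d ⊕ (a ⊕ d))), a ⊕ (((g(d, b, d) ⊕ (inv(a) ⊕ b ⊕ a)) ⊕ d) ⊕ (d ⊕ inv(d) ⊕ d)), g((a ⊕ f(a, b, a)) ⊕ (d ⊕ ((b ⊕ a) ⊕ d)), (inv(b) ⊕ inv(d)) ⊕ inv(d) ⊕ inv(b), h(d, inv(inv(b)), b) ⊕ a))) ⊕ inv(inv(a)) ⊕ ((d ⊕ inv(d)) ⊕ d)
  Push inv inside:  distribute inv over ⊕ and collapse double inv
  Collect terms:  inv(f(f(a ⊕ b ⊕ d ⊕ d ⊕ g(d, a, d) ⊕ h(a, d, b), b ⊕ d ⊕ d ⊕ d ⊕ d ⊕ d ⊕ f(d, b, d), f(h(d, b, b), a ⊕ b ⊕ d, a ⊕ d ⊕ d)), a ⊕ b ⊕ d ⊕ d ⊕ g(d, b, d), g(a ⊕ a ⊕ b ⊕ d ⊕ d ⊕ f(a, b, a), inv(b) ⊕ inv(b) ⊕ inv(d) ⊕ inv(d), a ⊕ h(d, b, b)))) ⊕ a ⊕ d
  Order the arguments:  a ⊕ d ⊕ inv(f(f(a ⊕ b ⊕ d ⊕ d ⊕ g(d, a, d) ⊕ h(a, d, b), b ⊕ d ⊕ d ⊕ d ⊕ d ⊕ d ⊕ f(d, b, d), f(h(d, b, b), a ⊕ b ⊕ d, a ⊕ d ⊕ d)), a ⊕ b ⊕ d ⊕ d ⊕ g(d, b, d), g(a ⊕ a ⊕ b ⊕ d ⊕ d ⊕ f(a, b, a), inv(b) ⊕ inv(b) ⊕ inv(d) ⊕ inv(d), a ⊕ h(d, b, b))))

Answer: no — a ⊕ d ⊕ inv(f(f(a ⊕ b ⊕ d ⊕ d ⊕ g(d, a, d) ⊕ h(a, d, b), b ⊕ d ⊕ d ⊕ d ⊕ d ⊕ d ⊕ f(d, b, d), f(h(d, b, b), a ⊕ b ⊕ d, a ⊕ d ⊕ d)), a ⊕ a ⊕ b ⊕ d ⊕ g(d, b, d), g(a ⊕ a ⊕ b ⊕ d ⊕ d ⊕ f(a, b, a), inv(b) ⊕ inv(b) ⊕ inv(d) ⊕ inv(d), a ⊕ h(d, b, b)))) vs a ⊕ d ⊕ inv(f(f(a ⊕ b ⊕ d ⊕ d ⊕ g(d, a, d) ⊕ h(a, d, b), b ⊕ d ⊕ d ⊕ d ⊕ d ⊕ d ⊕ f(d, b, d), f(h(d, b, b), a ⊕ b ⊕ d, a ⊕ d ⊕ d)), a ⊕ b ⊕ d ⊕ d ⊕ g(d, b, d), g(a ⊕ a ⊕ b ⊕ d ⊕ d ⊕ f(a, b, a), inv(b) ⊕ inv(b) ⊕ inv(d) ⊕ inv(d), a ⊕ h(d, b, b))))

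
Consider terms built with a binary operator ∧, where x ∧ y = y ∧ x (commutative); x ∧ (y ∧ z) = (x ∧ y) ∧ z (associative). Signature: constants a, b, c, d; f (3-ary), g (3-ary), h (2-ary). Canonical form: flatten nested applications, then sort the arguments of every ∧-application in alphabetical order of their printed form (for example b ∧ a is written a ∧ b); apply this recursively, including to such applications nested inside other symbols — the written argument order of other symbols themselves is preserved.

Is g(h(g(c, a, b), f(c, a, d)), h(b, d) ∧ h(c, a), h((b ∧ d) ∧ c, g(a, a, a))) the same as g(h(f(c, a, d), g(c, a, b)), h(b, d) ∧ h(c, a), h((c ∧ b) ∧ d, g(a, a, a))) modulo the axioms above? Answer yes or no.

Left:  g(h(g(c, a, b), f(c, a, d)), h(b, d) ∧ h(c, a), h((b ∧ d) ∧ c, g(a, a, a)))
  Work inside:  (b ∧ d) ∧ c
  Un-nest:  b ∧ d ∧ c
  Order the arguments:  b ∧ c ∧ d
  Reassemble:  g(h(g(c, a, b), f(c, a, d)), h(b, d) ∧ h(c, a), h(b ∧ c ∧ d, g(a, a, a)))
Right:  g(h(f(c, a, d), g(c, a, b)), h(b, d) ∧ h(c, a), h((c ∧ b) ∧ d, g(a, a, a)))
  Descend into:  (c ∧ b) ∧ d
  Flatten:  c ∧ b ∧ d
  Sort:  b ∧ c ∧ d
  Reassemble:  g(h(f(c, a, d), g(c, a, b)), h(b, d) ∧ h(c, a), h(b ∧ c ∧ d, g(a, a, a)))

Answer: no — g(h(g(c, a, b), f(c, a, d)), h(b, d) ∧ h(c, a), h(b ∧ c ∧ d, g(a, a, a))) vs g(h(f(c, a, d), g(c, a, b)), h(b, d) ∧ h(c, a), h(b ∧ c ∧ d, g(a, a, a)))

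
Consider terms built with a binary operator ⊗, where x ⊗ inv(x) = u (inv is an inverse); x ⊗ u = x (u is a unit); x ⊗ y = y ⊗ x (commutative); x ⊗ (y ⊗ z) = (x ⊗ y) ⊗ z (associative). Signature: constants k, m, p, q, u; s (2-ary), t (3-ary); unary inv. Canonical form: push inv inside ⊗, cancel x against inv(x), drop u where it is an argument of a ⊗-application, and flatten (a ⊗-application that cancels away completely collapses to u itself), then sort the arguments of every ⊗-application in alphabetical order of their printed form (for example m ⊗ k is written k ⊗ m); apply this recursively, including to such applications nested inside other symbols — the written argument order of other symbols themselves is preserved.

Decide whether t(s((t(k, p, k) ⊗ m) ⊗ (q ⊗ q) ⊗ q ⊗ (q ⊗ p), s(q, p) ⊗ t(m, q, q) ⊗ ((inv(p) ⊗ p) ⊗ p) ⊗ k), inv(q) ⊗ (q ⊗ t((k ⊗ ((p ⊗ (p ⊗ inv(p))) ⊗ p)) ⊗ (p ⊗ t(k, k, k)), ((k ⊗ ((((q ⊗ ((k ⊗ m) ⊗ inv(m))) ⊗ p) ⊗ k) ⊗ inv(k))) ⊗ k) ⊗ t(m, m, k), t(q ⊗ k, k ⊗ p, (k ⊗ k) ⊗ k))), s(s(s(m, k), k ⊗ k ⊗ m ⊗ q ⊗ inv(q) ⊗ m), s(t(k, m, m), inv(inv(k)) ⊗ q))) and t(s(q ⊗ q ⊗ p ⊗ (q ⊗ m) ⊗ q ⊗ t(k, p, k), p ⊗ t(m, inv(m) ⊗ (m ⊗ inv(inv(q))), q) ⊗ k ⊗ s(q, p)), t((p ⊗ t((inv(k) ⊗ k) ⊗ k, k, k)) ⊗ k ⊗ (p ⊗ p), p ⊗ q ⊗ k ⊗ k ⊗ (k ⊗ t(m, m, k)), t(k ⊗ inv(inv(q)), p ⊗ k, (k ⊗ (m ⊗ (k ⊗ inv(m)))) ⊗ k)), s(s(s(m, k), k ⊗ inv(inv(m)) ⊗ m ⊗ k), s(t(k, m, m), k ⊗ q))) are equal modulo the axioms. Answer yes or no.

Answer: yes — both canonical forms are t(s(m ⊗ p ⊗ q ⊗ q ⊗ q ⊗ q ⊗ t(k, p, k), k ⊗ p ⊗ s(q, p) ⊗ t(m, q, q)), t(k ⊗ p ⊗ p ⊗ p ⊗ t(k, k, k), k ⊗ k ⊗ k ⊗ p ⊗ q ⊗ t(m, m, k), t(k ⊗ q, k ⊗ p, k ⊗ k ⊗ k)), s(s(s(m, k), k ⊗ k ⊗ m ⊗ m), s(t(k, m, m), k ⊗ q)))

Derivation:
Left:  t(s((t(k, p, k) ⊗ m) ⊗ (q ⊗ q) ⊗ q ⊗ (q ⊗ p), s(q, p) ⊗ t(m, q, q) ⊗ ((inv(p) ⊗ p) ⊗ p) ⊗ k), inv(q) ⊗ (q ⊗ t((k ⊗ ((p ⊗ (p ⊗ inv(p))) ⊗ p)) ⊗ (p ⊗ t(k, k, k)), ((k ⊗ ((((q ⊗ ((k ⊗ m) ⊗ inv(m))) ⊗ p) ⊗ k) ⊗ inv(k))) ⊗ k) ⊗ t(m, m, k), t(q ⊗ k, k ⊗ p, (k ⊗ k) ⊗ k))), s(s(s(m, k), k ⊗ k ⊗ m ⊗ q ⊗ inv(q) ⊗ m), s(t(k, m, m), inv(inv(k)) ⊗ q)))
  Focus inside:  inv(q) ⊗ (q ⊗ t((k ⊗ ((p ⊗ (p ⊗ inv(p))) ⊗ p)) ⊗ (p ⊗ t(k, k, k)), ((k ⊗ ((((q ⊗ ((k ⊗ m) ⊗ inv(m))) ⊗ p) ⊗ k) ⊗ inv(k))) ⊗ k) ⊗ t(m, m, k), t(q ⊗ k, k ⊗ p, (k ⊗ k) ⊗ k)))
  Inverses cancel:  q cancels
  Collect terms:  t(k ⊗ p ⊗ p ⊗ p ⊗ t(k, k, k), k ⊗ k ⊗ k ⊗ p ⊗ q ⊗ t(m, m, k), t(k ⊗ q, k ⊗ p, k ⊗ k ⊗ k))
  Put back:  t(s(m ⊗ p ⊗ q ⊗ q ⊗ q ⊗ q ⊗ t(k, p, k), k ⊗ p ⊗ s(q, p) ⊗ t(m, q, q)), t(k ⊗ p ⊗ p ⊗ p ⊗ t(k, k, k), k ⊗ k ⊗ k ⊗ p ⊗ q ⊗ t(m, m, k), t(k ⊗ q, k ⊗ p, k ⊗ k ⊗ k)), s(s(s(m, k), k ⊗ k ⊗ m ⊗ m), s(t(k, m, m), k ⊗ q)))
Right:  t(s(q ⊗ q ⊗ p ⊗ (q ⊗ m) ⊗ q ⊗ t(k, p, k), p ⊗ t(m, inv(m) ⊗ (m ⊗ inv(inv(q))), q) ⊗ k ⊗ s(q, p)), t((p ⊗ t((inv(k) ⊗ k) ⊗ k, k, k)) ⊗ k ⊗ (p ⊗ p), p ⊗ q ⊗ k ⊗ k ⊗ (k ⊗ t(m, m, k)), t(k ⊗ inv(inv(q)), p ⊗ k, (k ⊗ (m ⊗ (k ⊗ inv(m)))) ⊗ k)), s(s(s(m, k), k ⊗ inv(inv(m)) ⊗ m ⊗ k), s(t(k, m, m), k ⊗ q)))
  Descend into:  p ⊗ t(m, inv(m) ⊗ (m ⊗ inv(inv(q))), q) ⊗ k ⊗ s(q, p)
  Push inv inside:  distribute inv over ⊗ and collapse double inv
  Combine occurrences:  p ⊗ t(m, q, q) ⊗ k ⊗ s(q, p)
  Sort arguments:  k ⊗ p ⊗ s(q, p) ⊗ t(m, q, q)
  Rebuild:  t(s(m ⊗ p ⊗ q ⊗ q ⊗ q ⊗ q ⊗ t(k, p, k), k ⊗ p ⊗ s(q, p) ⊗ t(m, q, q)), t(k ⊗ p ⊗ p ⊗ p ⊗ t(k, k, k), k ⊗ k ⊗ k ⊗ p ⊗ q ⊗ t(m, m, k), t(k ⊗ q, k ⊗ p, k ⊗ k ⊗ k)), s(s(s(m, k), k ⊗ k ⊗ m ⊗ m), s(t(k, m, m), k ⊗ q)))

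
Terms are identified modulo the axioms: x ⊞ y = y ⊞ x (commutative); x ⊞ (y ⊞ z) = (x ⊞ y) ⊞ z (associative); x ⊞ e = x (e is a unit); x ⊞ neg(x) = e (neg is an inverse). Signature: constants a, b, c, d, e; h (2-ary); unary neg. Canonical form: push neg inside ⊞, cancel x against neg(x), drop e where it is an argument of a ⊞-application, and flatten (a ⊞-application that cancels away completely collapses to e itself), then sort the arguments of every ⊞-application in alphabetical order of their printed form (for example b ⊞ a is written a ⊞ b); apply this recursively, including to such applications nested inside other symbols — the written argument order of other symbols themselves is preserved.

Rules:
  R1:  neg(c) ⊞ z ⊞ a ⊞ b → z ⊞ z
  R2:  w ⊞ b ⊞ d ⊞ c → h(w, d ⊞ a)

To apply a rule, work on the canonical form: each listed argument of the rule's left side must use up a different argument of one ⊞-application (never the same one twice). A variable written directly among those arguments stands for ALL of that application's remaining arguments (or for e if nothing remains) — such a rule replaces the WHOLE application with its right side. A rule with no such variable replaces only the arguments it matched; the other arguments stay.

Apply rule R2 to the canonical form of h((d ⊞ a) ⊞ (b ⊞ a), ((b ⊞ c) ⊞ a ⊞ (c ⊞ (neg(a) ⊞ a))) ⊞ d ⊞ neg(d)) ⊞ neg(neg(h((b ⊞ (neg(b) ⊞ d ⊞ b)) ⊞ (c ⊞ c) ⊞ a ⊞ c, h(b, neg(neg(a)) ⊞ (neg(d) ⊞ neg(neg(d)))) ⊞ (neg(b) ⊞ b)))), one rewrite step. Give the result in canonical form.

Canonical form:  h(a ⊞ a ⊞ b ⊞ d, a ⊞ b ⊞ c ⊞ c) ⊞ h(a ⊞ b ⊞ c ⊞ c ⊞ c ⊞ d, h(b, a))
R2 matches:  uses b, c, d;  w := a ⊞ c ⊞ c
The variable takes the whole remainder — replace the entire application.
Result:  h(a ⊞ a ⊞ b ⊞ d, a ⊞ b ⊞ c ⊞ c) ⊞ h(h(a ⊞ c ⊞ c, a ⊞ d), h(b, a))

Answer: h(a ⊞ a ⊞ b ⊞ d, a ⊞ b ⊞ c ⊞ c) ⊞ h(h(a ⊞ c ⊞ c, a ⊞ d), h(b, a))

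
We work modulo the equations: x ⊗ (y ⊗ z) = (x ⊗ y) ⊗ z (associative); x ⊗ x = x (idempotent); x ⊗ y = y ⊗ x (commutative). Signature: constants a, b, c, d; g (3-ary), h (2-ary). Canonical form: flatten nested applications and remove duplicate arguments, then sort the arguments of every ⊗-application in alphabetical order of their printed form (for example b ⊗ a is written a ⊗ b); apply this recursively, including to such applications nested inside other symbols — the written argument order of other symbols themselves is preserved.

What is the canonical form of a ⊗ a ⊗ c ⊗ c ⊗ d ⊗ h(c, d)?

Deduplicate:  drop duplicate a, c
Sort arguments:  a ⊗ c ⊗ d ⊗ h(c, d)

Answer: a ⊗ c ⊗ d ⊗ h(c, d)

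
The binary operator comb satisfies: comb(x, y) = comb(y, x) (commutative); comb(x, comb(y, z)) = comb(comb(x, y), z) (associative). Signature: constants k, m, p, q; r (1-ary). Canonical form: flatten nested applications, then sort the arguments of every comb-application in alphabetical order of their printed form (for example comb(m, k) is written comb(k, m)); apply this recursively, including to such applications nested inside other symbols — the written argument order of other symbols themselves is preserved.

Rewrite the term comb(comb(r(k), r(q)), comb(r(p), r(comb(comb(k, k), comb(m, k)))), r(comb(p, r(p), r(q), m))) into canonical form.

Answer: comb(r(comb(k, k, k, m)), r(comb(m, p, r(p), r(q))), r(k), r(p), r(q))

Derivation:
Flatten:  comb(r(k), r(q), r(p), r(comb(comb(k, k), comb(m, k))), r(comb(p, r(p), r(q), m)))
Simplify inside:  r(comb(comb(k, k), comb(m, k)))  →  r(comb(k, k, k, m))
Canonicalize subterm:  r(comb(p, r(p), r(q), m))  →  r(comb(m, p, r(p), r(q)))
Sort:  comb(r(comb(k, k, k, m)), r(comb(m, p, r(p), r(q))), r(k), r(p), r(q))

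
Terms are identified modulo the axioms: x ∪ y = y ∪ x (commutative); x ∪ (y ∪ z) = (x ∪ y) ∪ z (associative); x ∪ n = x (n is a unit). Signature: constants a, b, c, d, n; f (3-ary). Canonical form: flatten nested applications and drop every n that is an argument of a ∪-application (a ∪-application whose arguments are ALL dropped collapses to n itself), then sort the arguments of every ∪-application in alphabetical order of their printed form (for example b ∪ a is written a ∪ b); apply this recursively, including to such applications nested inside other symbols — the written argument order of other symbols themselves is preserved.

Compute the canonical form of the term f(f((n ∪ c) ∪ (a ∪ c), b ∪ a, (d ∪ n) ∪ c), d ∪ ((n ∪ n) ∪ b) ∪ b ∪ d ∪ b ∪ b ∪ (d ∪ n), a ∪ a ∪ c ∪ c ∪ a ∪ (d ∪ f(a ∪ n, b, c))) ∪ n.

Canonicalize subterm:  f(f((n ∪ c) ∪ (a ∪ c), b ∪ a, (d ∪ n) ∪ c), d ∪ ((n ∪ n) ∪ b) ∪ b ∪ d ∪ b ∪ b ∪ (d ∪ n), a ∪ a ∪ c ∪ c ∪ a ∪ (d ∪ f(a ∪ n, b, c)))  →  f(f(a ∪ c ∪ c, a ∪ b, c ∪ d), b ∪ b ∪ b ∪ b ∪ d ∪ d ∪ d, a ∪ a ∪ a ∪ c ∪ c ∪ d ∪ f(a, b, c))
Drop the unit:  drop n
Sort:  f(f(a ∪ c ∪ c, a ∪ b, c ∪ d), b ∪ b ∪ b ∪ b ∪ d ∪ d ∪ d, a ∪ a ∪ a ∪ c ∪ c ∪ d ∪ f(a, b, c))

Answer: f(f(a ∪ c ∪ c, a ∪ b, c ∪ d), b ∪ b ∪ b ∪ b ∪ d ∪ d ∪ d, a ∪ a ∪ a ∪ c ∪ c ∪ d ∪ f(a, b, c))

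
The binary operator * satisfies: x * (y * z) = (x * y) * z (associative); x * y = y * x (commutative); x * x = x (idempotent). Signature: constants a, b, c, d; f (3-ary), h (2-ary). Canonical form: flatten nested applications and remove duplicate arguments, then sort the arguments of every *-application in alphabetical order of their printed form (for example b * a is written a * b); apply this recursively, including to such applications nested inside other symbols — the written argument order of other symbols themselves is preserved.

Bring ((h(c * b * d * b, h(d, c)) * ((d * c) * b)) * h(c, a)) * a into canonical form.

Flatten:  h(c * b * d * b, h(d, c)) * d * c * b * h(c, a) * a
Simplify inside:  h(c * b * d * b, h(d, c))  →  h(b * c * d, h(d, c))
Sort:  a * b * c * d * h(b * c * d, h(d, c)) * h(c, a)

Answer: a * b * c * d * h(b * c * d, h(d, c)) * h(c, a)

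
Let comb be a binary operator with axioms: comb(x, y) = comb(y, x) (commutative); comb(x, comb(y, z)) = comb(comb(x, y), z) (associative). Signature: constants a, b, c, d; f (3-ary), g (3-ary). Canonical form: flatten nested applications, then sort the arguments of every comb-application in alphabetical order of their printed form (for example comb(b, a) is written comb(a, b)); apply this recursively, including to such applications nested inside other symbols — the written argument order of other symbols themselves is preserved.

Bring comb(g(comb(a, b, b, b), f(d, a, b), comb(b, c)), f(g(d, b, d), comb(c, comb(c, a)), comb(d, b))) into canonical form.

Canonicalize subterm:  f(g(d, b, d), comb(c, comb(c, a)), comb(d, b))  →  f(g(d, b, d), comb(a, c, c), comb(b, d))
Sort:  comb(f(g(d, b, d), comb(a, c, c), comb(b, d)), g(comb(a, b, b, b), f(d, a, b), comb(b, c)))

Answer: comb(f(g(d, b, d), comb(a, c, c), comb(b, d)), g(comb(a, b, b, b), f(d, a, b), comb(b, c)))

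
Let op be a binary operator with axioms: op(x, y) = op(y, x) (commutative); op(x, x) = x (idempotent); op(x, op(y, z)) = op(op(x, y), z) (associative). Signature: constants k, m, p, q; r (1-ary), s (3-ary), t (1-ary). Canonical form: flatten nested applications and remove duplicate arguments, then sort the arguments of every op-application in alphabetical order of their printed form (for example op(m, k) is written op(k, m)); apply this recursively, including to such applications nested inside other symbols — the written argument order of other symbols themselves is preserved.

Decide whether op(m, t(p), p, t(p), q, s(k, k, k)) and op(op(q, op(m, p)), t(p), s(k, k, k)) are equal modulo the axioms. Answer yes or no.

Answer: yes — both canonical forms are op(m, p, q, s(k, k, k), t(p))

Derivation:
Left:  op(m, t(p), p, t(p), q, s(k, k, k))
  Idempotence:  drop duplicate t(p)
  Order the arguments:  op(m, p, q, s(k, k, k), t(p))
Right:  op(op(q, op(m, p)), t(p), s(k, k, k))
  Un-nest:  op(q, m, p, t(p), s(k, k, k))
  Sort arguments:  op(m, p, q, s(k, k, k), t(p))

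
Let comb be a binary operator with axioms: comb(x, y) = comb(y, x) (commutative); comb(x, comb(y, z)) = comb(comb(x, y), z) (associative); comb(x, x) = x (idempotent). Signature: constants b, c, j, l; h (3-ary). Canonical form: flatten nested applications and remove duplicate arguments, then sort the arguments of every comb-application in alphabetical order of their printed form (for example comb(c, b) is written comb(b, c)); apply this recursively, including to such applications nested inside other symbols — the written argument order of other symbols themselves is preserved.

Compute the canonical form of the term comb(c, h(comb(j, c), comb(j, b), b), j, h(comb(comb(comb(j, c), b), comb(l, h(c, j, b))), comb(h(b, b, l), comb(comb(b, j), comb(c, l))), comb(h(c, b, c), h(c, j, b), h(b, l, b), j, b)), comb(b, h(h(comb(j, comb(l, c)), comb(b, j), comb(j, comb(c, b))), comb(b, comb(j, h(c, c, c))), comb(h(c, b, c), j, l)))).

Answer: comb(b, c, h(comb(b, c, h(c, j, b), j, l), comb(b, c, h(b, b, l), j, l), comb(b, h(b, l, b), h(c, b, c), h(c, j, b), j)), h(comb(c, j), comb(b, j), b), h(h(comb(c, j, l), comb(b, j), comb(b, c, j)), comb(b, h(c, c, c), j), comb(h(c, b, c), j, l)), j)

Derivation:
Un-nest:  comb(c, h(comb(j, c), comb(j, b), b), j, h(comb(comb(comb(j, c), b), comb(l, h(c, j, b))), comb(h(b, b, l), comb(comb(b, j), comb(c, l))), comb(h(c, b, c), h(c, j, b), h(b, l, b), j, b)), b, h(h(comb(j, comb(l, c)), comb(b, j), comb(j, comb(c, b))), comb(b, comb(j, h(c, c, c))), comb(h(c, b, c), j, l)))
Canonicalize subterm:  h(comb(j, c), comb(j, b), b)  →  h(comb(c, j), comb(b, j), b)
Canonicalize subterm:  h(comb(comb(comb(j, c), b), comb(l, h(c, j, b))), comb(h(b, b, l), comb(comb(b, j), comb(c, l))), comb(h(c, b, c), h(c, j, b), h(b, l, b), j, b))  →  h(comb(b, c, h(c, j, b), j, l), comb(b, c, h(b, b, l), j, l), comb(b, h(b, l, b), h(c, b, c), h(c, j, b), j))
Canonicalize subterm:  h(h(comb(j, comb(l, c)), comb(b, j), comb(j, comb(c, b))), comb(b, comb(j, h(c, c, c))), comb(h(c, b, c), j, l))  →  h(h(comb(c, j, l), comb(b, j), comb(b, c, j)), comb(b, h(c, c, c), j), comb(h(c, b, c), j, l))
Sort arguments:  comb(b, c, h(comb(b, c, h(c, j, b), j, l), comb(b, c, h(b, b, l), j, l), comb(b, h(b, l, b), h(c, b, c), h(c, j, b), j)), h(comb(c, j), comb(b, j), b), h(h(comb(c, j, l), comb(b, j), comb(b, c, j)), comb(b, h(c, c, c), j), comb(h(c, b, c), j, l)), j)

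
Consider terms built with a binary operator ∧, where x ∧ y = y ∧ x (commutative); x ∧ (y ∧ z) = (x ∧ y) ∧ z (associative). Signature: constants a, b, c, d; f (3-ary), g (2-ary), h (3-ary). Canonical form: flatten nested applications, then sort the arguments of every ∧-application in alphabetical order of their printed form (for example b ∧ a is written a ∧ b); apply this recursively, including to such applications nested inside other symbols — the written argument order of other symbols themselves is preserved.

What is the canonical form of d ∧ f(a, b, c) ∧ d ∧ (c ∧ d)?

Un-nest:  d ∧ f(a, b, c) ∧ d ∧ c ∧ d
Sort arguments:  c ∧ d ∧ d ∧ d ∧ f(a, b, c)

Answer: c ∧ d ∧ d ∧ d ∧ f(a, b, c)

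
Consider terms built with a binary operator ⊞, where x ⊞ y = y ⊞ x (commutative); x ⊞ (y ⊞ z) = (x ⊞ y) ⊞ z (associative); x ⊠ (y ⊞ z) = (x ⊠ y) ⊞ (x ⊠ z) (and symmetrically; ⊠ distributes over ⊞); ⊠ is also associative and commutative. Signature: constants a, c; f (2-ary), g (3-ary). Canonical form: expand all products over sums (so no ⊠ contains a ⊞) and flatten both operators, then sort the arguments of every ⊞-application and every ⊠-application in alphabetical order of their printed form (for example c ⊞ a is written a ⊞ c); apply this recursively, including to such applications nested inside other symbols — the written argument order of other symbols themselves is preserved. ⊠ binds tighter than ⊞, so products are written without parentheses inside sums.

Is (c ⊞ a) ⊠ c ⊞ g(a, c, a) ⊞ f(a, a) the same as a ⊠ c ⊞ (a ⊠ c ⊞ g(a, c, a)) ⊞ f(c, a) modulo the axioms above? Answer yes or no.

Left:  (c ⊞ a) ⊠ c ⊞ g(a, c, a) ⊞ f(a, a)
  Expand products over sums:  c ⊠ c ⊞ a ⊠ c ⊞ g(a, c, a) ⊞ f(a, a)
  Sort arguments:  a ⊠ c ⊞ c ⊠ c ⊞ f(a, a) ⊞ g(a, c, a)
Right:  a ⊠ c ⊞ (a ⊠ c ⊞ g(a, c, a)) ⊞ f(c, a)
  Flatten:  a ⊠ c ⊞ a ⊠ c ⊞ g(a, c, a) ⊞ f(c, a)
  Sort arguments:  a ⊠ c ⊞ a ⊠ c ⊞ f(c, a) ⊞ g(a, c, a)

Answer: no — a ⊠ c ⊞ c ⊠ c ⊞ f(a, a) ⊞ g(a, c, a) vs a ⊠ c ⊞ a ⊠ c ⊞ f(c, a) ⊞ g(a, c, a)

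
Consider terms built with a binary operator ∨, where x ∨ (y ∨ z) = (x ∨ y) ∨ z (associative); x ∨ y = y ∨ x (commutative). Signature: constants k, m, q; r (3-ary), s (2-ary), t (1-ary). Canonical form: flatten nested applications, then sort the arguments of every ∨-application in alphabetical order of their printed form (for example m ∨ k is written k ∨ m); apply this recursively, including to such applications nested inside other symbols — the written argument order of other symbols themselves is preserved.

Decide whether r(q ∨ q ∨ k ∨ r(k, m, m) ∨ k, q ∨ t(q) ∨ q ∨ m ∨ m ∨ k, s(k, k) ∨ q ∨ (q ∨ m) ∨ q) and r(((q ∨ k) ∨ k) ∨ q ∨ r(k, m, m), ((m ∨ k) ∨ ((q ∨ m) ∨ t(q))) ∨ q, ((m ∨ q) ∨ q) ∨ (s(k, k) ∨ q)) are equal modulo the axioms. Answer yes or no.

Left:  r(q ∨ q ∨ k ∨ r(k, m, m) ∨ k, q ∨ t(q) ∨ q ∨ m ∨ m ∨ k, s(k, k) ∨ q ∨ (q ∨ m) ∨ q)
  Focus inside:  s(k, k) ∨ q ∨ (q ∨ m) ∨ q
  Flatten:  s(k, k) ∨ q ∨ q ∨ m ∨ q
  Sort:  m ∨ q ∨ q ∨ q ∨ s(k, k)
  Rebuild:  r(k ∨ k ∨ q ∨ q ∨ r(k, m, m), k ∨ m ∨ m ∨ q ∨ q ∨ t(q), m ∨ q ∨ q ∨ q ∨ s(k, k))
Right:  r(((q ∨ k) ∨ k) ∨ q ∨ r(k, m, m), ((m ∨ k) ∨ ((q ∨ m) ∨ t(q))) ∨ q, ((m ∨ q) ∨ q) ∨ (s(k, k) ∨ q))
  Focus inside:  ((m ∨ k) ∨ ((q ∨ m) ∨ t(q))) ∨ q
  Merge nested applications:  m ∨ k ∨ q ∨ m ∨ t(q) ∨ q
  Order the arguments:  k ∨ m ∨ m ∨ q ∨ q ∨ t(q)
  Put back:  r(k ∨ k ∨ q ∨ q ∨ r(k, m, m), k ∨ m ∨ m ∨ q ∨ q ∨ t(q), m ∨ q ∨ q ∨ q ∨ s(k, k))

Answer: yes — both canonical forms are r(k ∨ k ∨ q ∨ q ∨ r(k, m, m), k ∨ m ∨ m ∨ q ∨ q ∨ t(q), m ∨ q ∨ q ∨ q ∨ s(k, k))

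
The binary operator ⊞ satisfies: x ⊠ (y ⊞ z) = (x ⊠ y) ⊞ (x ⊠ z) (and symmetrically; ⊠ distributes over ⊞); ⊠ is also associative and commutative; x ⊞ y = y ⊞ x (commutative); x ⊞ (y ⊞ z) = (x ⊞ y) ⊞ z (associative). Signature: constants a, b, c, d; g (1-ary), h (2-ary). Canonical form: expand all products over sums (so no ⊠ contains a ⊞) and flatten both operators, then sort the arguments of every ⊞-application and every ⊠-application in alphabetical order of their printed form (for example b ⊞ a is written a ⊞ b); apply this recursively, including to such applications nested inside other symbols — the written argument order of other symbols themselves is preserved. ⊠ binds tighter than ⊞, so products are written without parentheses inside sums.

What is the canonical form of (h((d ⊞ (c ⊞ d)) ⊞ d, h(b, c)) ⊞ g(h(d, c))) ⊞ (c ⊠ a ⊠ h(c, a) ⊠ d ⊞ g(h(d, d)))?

Answer: a ⊠ c ⊠ d ⊠ h(c, a) ⊞ g(h(d, c)) ⊞ g(h(d, d)) ⊞ h(c ⊞ d ⊞ d ⊞ d, h(b, c))

Derivation:
Un-nest:  h(c ⊞ d ⊞ d ⊞ d, h(b, c)) ⊞ g(h(d, c)) ⊞ a ⊠ c ⊠ d ⊠ h(c, a) ⊞ g(h(d, d))
Order the arguments:  a ⊠ c ⊠ d ⊠ h(c, a) ⊞ g(h(d, c)) ⊞ g(h(d, d)) ⊞ h(c ⊞ d ⊞ d ⊞ d, h(b, c))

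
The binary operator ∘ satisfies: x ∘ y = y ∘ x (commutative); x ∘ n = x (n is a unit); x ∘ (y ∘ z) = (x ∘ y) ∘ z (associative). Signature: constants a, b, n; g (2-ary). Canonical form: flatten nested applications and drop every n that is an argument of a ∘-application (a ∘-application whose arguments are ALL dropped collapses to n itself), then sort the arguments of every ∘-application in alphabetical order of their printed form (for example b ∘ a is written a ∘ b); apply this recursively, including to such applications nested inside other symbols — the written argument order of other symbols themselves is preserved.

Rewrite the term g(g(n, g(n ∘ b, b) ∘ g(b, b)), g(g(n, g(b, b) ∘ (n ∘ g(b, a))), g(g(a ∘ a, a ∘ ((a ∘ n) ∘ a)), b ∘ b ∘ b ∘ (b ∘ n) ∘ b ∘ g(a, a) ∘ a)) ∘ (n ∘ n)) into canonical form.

Work inside:  g(g(n, g(b, b) ∘ (n ∘ g(b, a))), g(g(a ∘ a, a ∘ ((a ∘ n) ∘ a)), b ∘ b ∘ b ∘ (b ∘ n) ∘ b ∘ g(a, a) ∘ a)) ∘ (n ∘ n)
Un-nest:  g(g(n, g(b, b) ∘ (n ∘ g(b, a))), g(g(a ∘ a, a ∘ ((a ∘ n) ∘ a)), b ∘ b ∘ b ∘ (b ∘ n) ∘ b ∘ g(a, a) ∘ a)) ∘ n ∘ n
Simplify inside:  g(g(n, g(b, b) ∘ (n ∘ g(b, a))), g(g(a ∘ a, a ∘ ((a ∘ n) ∘ a)), b ∘ b ∘ b ∘ (b ∘ n) ∘ b ∘ g(a, a) ∘ a))  →  g(g(n, g(b, a) ∘ g(b, b)), g(g(a ∘ a, a ∘ a ∘ a), a ∘ b ∘ b ∘ b ∘ b ∘ b ∘ g(a, a)))
Drop the unit:  drop n (×2)
Order the arguments:  g(g(n, g(b, a) ∘ g(b, b)), g(g(a ∘ a, a ∘ a ∘ a), a ∘ b ∘ b ∘ b ∘ b ∘ b ∘ g(a, a)))
Reassemble:  g(g(n, g(b, b) ∘ g(b, b)), g(g(n, g(b, a) ∘ g(b, b)), g(g(a ∘ a, a ∘ a ∘ a), a ∘ b ∘ b ∘ b ∘ b ∘ b ∘ g(a, a))))

Answer: g(g(n, g(b, b) ∘ g(b, b)), g(g(n, g(b, a) ∘ g(b, b)), g(g(a ∘ a, a ∘ a ∘ a), a ∘ b ∘ b ∘ b ∘ b ∘ b ∘ g(a, a))))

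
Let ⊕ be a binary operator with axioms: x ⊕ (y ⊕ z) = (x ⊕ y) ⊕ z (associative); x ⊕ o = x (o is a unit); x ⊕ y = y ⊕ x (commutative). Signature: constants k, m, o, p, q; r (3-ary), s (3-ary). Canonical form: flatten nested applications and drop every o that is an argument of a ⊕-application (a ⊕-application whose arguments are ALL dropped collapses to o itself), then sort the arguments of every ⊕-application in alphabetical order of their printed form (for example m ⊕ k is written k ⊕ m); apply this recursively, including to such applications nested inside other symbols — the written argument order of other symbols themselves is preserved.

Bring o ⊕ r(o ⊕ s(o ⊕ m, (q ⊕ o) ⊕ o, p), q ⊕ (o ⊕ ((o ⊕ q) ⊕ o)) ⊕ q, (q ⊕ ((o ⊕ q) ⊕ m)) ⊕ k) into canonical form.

Answer: r(s(m, q, p), q ⊕ q ⊕ q, k ⊕ m ⊕ q ⊕ q)

Derivation:
Inside:  r(o ⊕ s(o ⊕ m, (q ⊕ o) ⊕ o, p), q ⊕ (o ⊕ ((o ⊕ q) ⊕ o)) ⊕ q, (q ⊕ ((o ⊕ q) ⊕ m)) ⊕ k)  →  r(s(m, q, p), q ⊕ q ⊕ q, k ⊕ m ⊕ q ⊕ q)
Drop the unit:  drop o
Order the arguments:  r(s(m, q, p), q ⊕ q ⊕ q, k ⊕ m ⊕ q ⊕ q)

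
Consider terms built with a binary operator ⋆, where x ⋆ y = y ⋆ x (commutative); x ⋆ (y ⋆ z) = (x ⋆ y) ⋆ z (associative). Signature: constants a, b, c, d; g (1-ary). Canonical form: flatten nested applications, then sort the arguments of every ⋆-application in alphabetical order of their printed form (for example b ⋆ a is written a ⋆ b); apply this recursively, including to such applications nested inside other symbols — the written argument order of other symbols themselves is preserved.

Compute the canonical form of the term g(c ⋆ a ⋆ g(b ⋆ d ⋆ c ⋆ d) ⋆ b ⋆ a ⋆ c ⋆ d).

Answer: g(a ⋆ a ⋆ b ⋆ c ⋆ c ⋆ d ⋆ g(b ⋆ c ⋆ d ⋆ d))

Derivation:
Descend into:  c ⋆ a ⋆ g(b ⋆ d ⋆ c ⋆ d) ⋆ b ⋆ a ⋆ c ⋆ d
Canonicalize subterm:  g(b ⋆ d ⋆ c ⋆ d)  →  g(b ⋆ c ⋆ d ⋆ d)
Sort:  a ⋆ a ⋆ b ⋆ c ⋆ c ⋆ d ⋆ g(b ⋆ c ⋆ d ⋆ d)
Reassemble:  g(a ⋆ a ⋆ b ⋆ c ⋆ c ⋆ d ⋆ g(b ⋆ c ⋆ d ⋆ d))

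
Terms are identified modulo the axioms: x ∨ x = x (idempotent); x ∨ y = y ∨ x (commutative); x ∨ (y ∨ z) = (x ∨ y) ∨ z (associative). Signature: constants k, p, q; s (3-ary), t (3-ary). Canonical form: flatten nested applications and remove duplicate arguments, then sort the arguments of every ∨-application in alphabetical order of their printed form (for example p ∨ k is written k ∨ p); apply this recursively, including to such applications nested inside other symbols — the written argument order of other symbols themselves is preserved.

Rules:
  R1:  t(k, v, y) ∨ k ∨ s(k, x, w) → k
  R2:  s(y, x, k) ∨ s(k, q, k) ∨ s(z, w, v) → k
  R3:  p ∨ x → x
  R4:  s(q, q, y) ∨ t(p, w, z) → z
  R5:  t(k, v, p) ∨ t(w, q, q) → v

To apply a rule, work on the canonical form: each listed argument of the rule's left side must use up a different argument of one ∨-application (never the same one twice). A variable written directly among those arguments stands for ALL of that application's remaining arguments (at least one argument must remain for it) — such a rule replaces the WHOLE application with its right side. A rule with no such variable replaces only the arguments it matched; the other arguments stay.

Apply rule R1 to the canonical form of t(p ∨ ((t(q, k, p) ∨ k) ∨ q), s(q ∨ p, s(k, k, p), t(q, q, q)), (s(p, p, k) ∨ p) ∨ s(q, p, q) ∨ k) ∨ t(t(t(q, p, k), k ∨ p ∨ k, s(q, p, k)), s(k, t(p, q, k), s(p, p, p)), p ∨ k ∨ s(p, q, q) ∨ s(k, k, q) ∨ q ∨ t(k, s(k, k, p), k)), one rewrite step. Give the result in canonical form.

Canonical form:  t(k ∨ p ∨ q ∨ t(q, k, p), s(p ∨ q, s(k, k, p), t(q, q, q)), k ∨ p ∨ s(p, p, k) ∨ s(q, p, q)) ∨ t(t(t(q, p, k), k ∨ p, s(q, p, k)), s(k, t(p, q, k), s(p, p, p)), k ∨ p ∨ q ∨ s(k, k, q) ∨ s(p, q, q) ∨ t(k, s(k, k, p), k))
R1 matches:  uses k, s(k, k, q), t(k, s(k, k, p), k);  v := s(k, k, p), w := q, x := k, y := k
Giving:  t(k ∨ p ∨ q ∨ t(q, k, p), s(p ∨ q, s(k, k, p), t(q, q, q)), k ∨ p ∨ s(p, p, k) ∨ s(q, p, q)) ∨ t(t(t(q, p, k), k ∨ p, s(q, p, k)), s(k, t(p, q, k), s(p, p, p)), k ∨ p ∨ q ∨ s(p, q, q))

Answer: t(k ∨ p ∨ q ∨ t(q, k, p), s(p ∨ q, s(k, k, p), t(q, q, q)), k ∨ p ∨ s(p, p, k) ∨ s(q, p, q)) ∨ t(t(t(q, p, k), k ∨ p, s(q, p, k)), s(k, t(p, q, k), s(p, p, p)), k ∨ p ∨ q ∨ s(p, q, q))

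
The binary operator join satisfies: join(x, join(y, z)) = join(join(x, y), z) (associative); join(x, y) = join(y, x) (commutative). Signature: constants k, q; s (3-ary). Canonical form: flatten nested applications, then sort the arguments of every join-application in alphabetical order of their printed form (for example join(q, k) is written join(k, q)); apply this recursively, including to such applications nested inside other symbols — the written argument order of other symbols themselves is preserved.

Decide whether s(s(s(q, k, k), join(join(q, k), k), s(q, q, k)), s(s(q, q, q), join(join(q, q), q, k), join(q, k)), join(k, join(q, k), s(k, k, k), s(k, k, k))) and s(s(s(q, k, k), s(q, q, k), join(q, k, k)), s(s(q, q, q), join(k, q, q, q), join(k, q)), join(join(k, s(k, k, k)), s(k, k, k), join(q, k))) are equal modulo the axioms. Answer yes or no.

Left:  s(s(s(q, k, k), join(join(q, k), k), s(q, q, k)), s(s(q, q, q), join(join(q, q), q, k), join(q, k)), join(k, join(q, k), s(k, k, k), s(k, k, k)))
  Work inside:  join(k, join(q, k), s(k, k, k), s(k, k, k))
  Merge nested applications:  join(k, q, k, s(k, k, k), s(k, k, k))
  Order the arguments:  join(k, k, q, s(k, k, k), s(k, k, k))
  Reassemble:  s(s(s(q, k, k), join(k, k, q), s(q, q, k)), s(s(q, q, q), join(k, q, q, q), join(k, q)), join(k, k, q, s(k, k, k), s(k, k, k)))
Right:  s(s(s(q, k, k), s(q, q, k), join(q, k, k)), s(s(q, q, q), join(k, q, q, q), join(k, q)), join(join(k, s(k, k, k)), s(k, k, k), join(q, k)))
  Focus inside:  join(join(k, s(k, k, k)), s(k, k, k), join(q, k))
  Merge nested applications:  join(k, s(k, k, k), s(k, k, k), q, k)
  Sort arguments:  join(k, k, q, s(k, k, k), s(k, k, k))
  Rebuild:  s(s(s(q, k, k), s(q, q, k), join(k, k, q)), s(s(q, q, q), join(k, q, q, q), join(k, q)), join(k, k, q, s(k, k, k), s(k, k, k)))

Answer: no — s(s(s(q, k, k), join(k, k, q), s(q, q, k)), s(s(q, q, q), join(k, q, q, q), join(k, q)), join(k, k, q, s(k, k, k), s(k, k, k))) vs s(s(s(q, k, k), s(q, q, k), join(k, k, q)), s(s(q, q, q), join(k, q, q, q), join(k, q)), join(k, k, q, s(k, k, k), s(k, k, k)))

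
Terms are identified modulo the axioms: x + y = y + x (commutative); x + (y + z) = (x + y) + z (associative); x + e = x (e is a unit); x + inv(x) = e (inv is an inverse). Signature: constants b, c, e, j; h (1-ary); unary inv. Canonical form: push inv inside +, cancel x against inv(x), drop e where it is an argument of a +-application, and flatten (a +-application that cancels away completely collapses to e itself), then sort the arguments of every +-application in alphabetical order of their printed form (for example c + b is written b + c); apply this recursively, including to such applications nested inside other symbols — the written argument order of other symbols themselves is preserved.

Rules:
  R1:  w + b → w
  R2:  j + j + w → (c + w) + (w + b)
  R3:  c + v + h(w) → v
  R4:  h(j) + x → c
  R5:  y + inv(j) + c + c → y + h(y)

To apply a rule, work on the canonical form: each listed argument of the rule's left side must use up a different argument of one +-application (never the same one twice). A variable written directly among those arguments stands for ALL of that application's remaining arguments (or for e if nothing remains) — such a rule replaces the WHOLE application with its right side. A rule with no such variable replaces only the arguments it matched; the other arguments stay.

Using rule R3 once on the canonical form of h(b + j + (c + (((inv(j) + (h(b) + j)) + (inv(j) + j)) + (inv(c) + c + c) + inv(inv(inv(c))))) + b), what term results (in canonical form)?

Canonical form:  h(b + b + c + h(b) + j)
Match R3:  consume c, h(b);  v := b + b + j, w := b
The variable takes the whole remainder — replace the entire application.
New term:  h(b + b + j)

Answer: h(b + b + j)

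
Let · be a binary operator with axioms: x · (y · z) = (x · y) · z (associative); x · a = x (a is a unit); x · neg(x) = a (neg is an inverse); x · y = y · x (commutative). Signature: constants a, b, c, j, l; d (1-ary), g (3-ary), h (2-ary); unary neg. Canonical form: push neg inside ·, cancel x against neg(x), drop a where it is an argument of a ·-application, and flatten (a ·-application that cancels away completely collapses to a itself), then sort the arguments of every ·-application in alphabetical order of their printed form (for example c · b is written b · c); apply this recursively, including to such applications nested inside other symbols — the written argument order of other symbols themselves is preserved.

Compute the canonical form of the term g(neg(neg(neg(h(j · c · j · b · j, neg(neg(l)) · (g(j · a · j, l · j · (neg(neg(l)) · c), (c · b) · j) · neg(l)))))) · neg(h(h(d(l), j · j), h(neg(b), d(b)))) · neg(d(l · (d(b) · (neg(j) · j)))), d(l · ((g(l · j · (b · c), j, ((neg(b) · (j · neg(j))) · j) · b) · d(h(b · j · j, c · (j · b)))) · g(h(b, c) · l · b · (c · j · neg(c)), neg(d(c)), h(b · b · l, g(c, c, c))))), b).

Descend into:  neg(neg(neg(h(j · c · j · b · j, neg(neg(l)) · (g(j · a · j, l · j · (neg(neg(l)) · c), (c · b) · j) · neg(l)))))) · neg(h(h(d(l), j · j), h(neg(b), d(b)))) · neg(d(l · (d(b) · (neg(j) · j))))
Push neg inside:  distribute neg over · and collapse double neg
Collect:  neg(h(b · c · j · j · j, g(j · j, c · j · l · l, b · c · j))) · neg(h(h(d(l), j · j), h(neg(b), d(b)))) · neg(d(d(b) · l))
Sort:  neg(d(d(b) · l)) · neg(h(b · c · j · j · j, g(j · j, c · j · l · l, b · c · j))) · neg(h(h(d(l), j · j), h(neg(b), d(b))))
Put back:  g(neg(d(d(b) · l)) · neg(h(b · c · j · j · j, g(j · j, c · j · l · l, b · c · j))) · neg(h(h(d(l), j · j), h(neg(b), d(b)))), d(d(h(b · j · j, b · c · j)) · g(b · c · j · l, j, j) · g(b · h(b, c) · j · l, neg(d(c)), h(b · b · l, g(c, c, c))) · l), b)

Answer: g(neg(d(d(b) · l)) · neg(h(b · c · j · j · j, g(j · j, c · j · l · l, b · c · j))) · neg(h(h(d(l), j · j), h(neg(b), d(b)))), d(d(h(b · j · j, b · c · j)) · g(b · c · j · l, j, j) · g(b · h(b, c) · j · l, neg(d(c)), h(b · b · l, g(c, c, c))) · l), b)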